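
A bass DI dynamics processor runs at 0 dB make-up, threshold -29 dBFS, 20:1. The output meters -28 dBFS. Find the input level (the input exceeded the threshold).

Post-compression overshoot = -28 − (-29) = 1 dB.
Input overshoot = R × output overshoot = 20 dB → input = -29 + 20 = -9 dBFS.

-9 dBFS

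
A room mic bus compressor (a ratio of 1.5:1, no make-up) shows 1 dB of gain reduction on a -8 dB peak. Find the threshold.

-11 dB

Gain reduction = -8 − (-9) = 1 dB; output overshoot = GR / (R − 1) = 1 / 0.5 = 2 dB.
Threshold = output − output overshoot = -9 − 2 = -11 dB.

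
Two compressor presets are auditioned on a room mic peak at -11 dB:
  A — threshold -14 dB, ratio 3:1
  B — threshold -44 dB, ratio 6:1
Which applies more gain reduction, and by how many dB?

B, by 25.5 dB

A: overshoot 3 dB → output overshoot 1 dB → GR 2 dB.
B: overshoot 33 dB → output overshoot 5.5 dB → GR 27.5 dB.
Difference: 25.5 dB in favour of B.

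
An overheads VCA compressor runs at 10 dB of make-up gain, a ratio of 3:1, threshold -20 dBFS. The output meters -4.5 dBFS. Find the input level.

Remove make-up: -4.5 − 10 = -14.5 dBFS.
That's 5.5 dB above the -20 dBFS threshold.
Before 3:1 compression the overshoot was 5.5 × 3 = 16.5 dB, so input = -20 + 16.5 = -3.5 dBFS.

-3.5 dBFS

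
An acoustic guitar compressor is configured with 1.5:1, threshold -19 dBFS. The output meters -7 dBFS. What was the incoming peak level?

-1 dBFS

The compressed level sits -7 − (-19) = 12 dB over threshold.
Before 1.5:1 compression the overshoot was 12 × 1.5 = 18 dB, so input = -19 + 18 = -1 dBFS.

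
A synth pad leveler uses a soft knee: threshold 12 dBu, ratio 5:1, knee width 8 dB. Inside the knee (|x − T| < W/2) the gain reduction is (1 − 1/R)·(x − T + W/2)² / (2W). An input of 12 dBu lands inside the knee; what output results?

11.2 dBu

x − T + W/2 = 12 − 12 + 4 = 4.
GR = (1 − 1/5) × 4² / 16 = 0.8 × 16 / 16 = 0.8 dB.
Output = 12 − 0.8 = 11.2 dBu.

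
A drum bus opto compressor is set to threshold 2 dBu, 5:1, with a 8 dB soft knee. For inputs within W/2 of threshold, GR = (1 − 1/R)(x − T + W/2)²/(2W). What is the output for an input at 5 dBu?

x − T + W/2 = 5 − 2 + 4 = 7.
GR = (1 − 1/5) × 7² / 16 = 0.8 × 49 / 16 = 2.45 dB.
Output = 5 − 2.45 = 2.55 dBu.

2.55 dBu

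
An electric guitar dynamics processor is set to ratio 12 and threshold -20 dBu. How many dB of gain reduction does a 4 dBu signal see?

22 dB

4 dBu exceeds the threshold by 24 dB.
A 12:1 ratio leaves 2 dB of that excess.
So the signal is attenuated by 24 − 2 = 22 dB.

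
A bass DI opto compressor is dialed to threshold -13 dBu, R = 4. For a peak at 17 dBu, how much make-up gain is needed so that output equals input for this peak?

Overshoot 30 dB → 30/4 = 7.5 dB after compression, so the compressed level is -13 + 7.5 = -5.5 dBu.
Make-up = target − compressed = 17 − (-5.5) = 22.5 dB.

22.5 dB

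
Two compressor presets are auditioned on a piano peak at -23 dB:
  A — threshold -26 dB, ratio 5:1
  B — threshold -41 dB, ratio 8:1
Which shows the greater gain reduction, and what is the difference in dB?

B, by 13.35 dB

A: 3 dB over, compressed to 0.6 dB over, so 2.4 dB of GR.
B: 18 dB over, compressed to 2.25 dB over, so 15.75 dB of GR.
B applies 13.35 dB more gain reduction.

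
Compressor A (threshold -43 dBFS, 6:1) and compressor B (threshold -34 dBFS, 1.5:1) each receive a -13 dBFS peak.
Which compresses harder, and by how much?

A: 30 dB over, compressed to 5 dB over, so 25 dB of GR.
B: 21 dB over, compressed to 14 dB over, so 7 dB of GR.
A applies 18 dB more gain reduction.

A, by 18 dB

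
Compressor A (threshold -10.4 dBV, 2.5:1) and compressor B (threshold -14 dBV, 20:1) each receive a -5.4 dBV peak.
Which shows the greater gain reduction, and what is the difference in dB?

A: GR = 5 − 5/2.5 = 3 dB.
B: GR = 8.6 − 8.6/20 = 8.17 dB.
Difference: 5.17 dB in favour of B.

B, by 5.17 dB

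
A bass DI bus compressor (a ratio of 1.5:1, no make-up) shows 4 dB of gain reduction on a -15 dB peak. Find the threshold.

-27 dB

Gain reduction = -15 − (-19) = 4 dB; output overshoot = GR / (R − 1) = 4 / 0.5 = 8 dB.
Threshold = output − output overshoot = -19 − 8 = -27 dB.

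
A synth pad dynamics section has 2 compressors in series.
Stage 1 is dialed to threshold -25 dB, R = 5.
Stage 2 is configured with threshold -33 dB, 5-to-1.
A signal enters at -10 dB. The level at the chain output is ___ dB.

Stage 1: -10 dB is 15 dB over -25 dB; at 5:1 that becomes 3 dB over, giving -22 dB.
Stage 2: 11 dB above -33 dB, reduced 5:1 to 2.2 dB above → -30.8 dB.

-30.8 dB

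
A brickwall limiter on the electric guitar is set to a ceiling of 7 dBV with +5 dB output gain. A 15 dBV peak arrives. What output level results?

12 dBV

A brickwall limiter is an ∞:1 compressor: any input above the ceiling is clamped to 7 dBV.
Output gain then adds 5 dB: 7 + 5 = 12 dBV.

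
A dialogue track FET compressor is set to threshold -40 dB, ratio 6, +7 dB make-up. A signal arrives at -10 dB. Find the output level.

The input is 30 dB above the -40 dB threshold.
At 6:1 the overshoot is divided by 6, leaving 5 dB above threshold.
So the level is -40 + 5 = -35 dB; make-up adds 7 dB, giving -28 dB.

-28 dB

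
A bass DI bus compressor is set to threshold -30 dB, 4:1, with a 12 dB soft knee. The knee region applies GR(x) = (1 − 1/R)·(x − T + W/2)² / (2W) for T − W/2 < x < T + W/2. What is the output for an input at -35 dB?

-35.03125 dB

x − T + W/2 = -35 − (-30) + 6 = 1.
GR = (1 − 1/4) × 1² / 24 = 0.75 × 1 / 24 = 0.03125 dB.
Output = -35 − 0.03125 = -35.03125 dB.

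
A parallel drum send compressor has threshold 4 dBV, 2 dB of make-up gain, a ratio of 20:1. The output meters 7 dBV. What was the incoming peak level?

24 dBV

Remove make-up: 7 − 2 = 5 dBV.
That's 1 dB above the 4 dBV threshold.
Undo the ratio: input overshoot = 1 × 20 = 20 dB, giving input = 24 dBV.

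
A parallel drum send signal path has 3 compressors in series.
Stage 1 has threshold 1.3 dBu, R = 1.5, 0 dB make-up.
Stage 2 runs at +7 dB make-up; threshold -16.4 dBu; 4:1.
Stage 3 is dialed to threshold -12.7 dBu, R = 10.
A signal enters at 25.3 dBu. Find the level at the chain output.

-11.5275 dBu

Stage 1: 25.3 dBu is 24 dB over 1.3 dBu; at 1.5:1 that becomes 16 dB over, giving 17.3 dBu.
Stage 2: overshoot 33.7 dB → 33.7/4 = 8.425 dB → -7.975 dBu; +7 dB make-up → -0.975 dBu.
Stage 3: 11.725 dB above -12.7 dBu, reduced 10:1 to 1.1725 dB above → -11.5275 dBu.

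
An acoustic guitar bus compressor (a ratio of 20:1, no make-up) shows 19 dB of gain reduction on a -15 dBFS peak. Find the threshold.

Input is 20 dB above T (since output overshoot × R = input overshoot: (-34 − T)·20 = -15 − T gives T = -35 dBFS).
Check: -35 + (-15 − (-35))/20 = -35 + 1 = -34 dBFS. ✓

-35 dBFS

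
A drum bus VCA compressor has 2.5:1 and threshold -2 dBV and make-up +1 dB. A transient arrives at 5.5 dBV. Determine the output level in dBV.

The input is 7.5 dB above the -2 dBV threshold.
The 7.5 dB excess becomes 3 dB after 2.5:1 reduction.
That puts the output at 1 dBV; make-up adds 1 dB, giving 2 dBV.

2 dBV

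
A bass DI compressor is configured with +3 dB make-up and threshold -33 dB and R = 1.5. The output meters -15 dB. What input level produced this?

Before make-up, the level was -15 − 3 = -18 dB.
The compressed level sits -18 − (-33) = 15 dB over threshold.
Before 1.5:1 compression the overshoot was 15 × 1.5 = 22.5 dB, so input = -33 + 22.5 = -10.5 dB.

-10.5 dB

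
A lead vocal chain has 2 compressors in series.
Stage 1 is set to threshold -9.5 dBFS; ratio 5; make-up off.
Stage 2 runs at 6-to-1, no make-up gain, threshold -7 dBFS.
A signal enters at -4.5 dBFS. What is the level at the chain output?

Stage 1: -4.5 dBFS is 5 dB over -9.5 dBFS; at 5:1 that becomes 1 dB over, giving -8.5 dBFS.
Stage 2: -8.5 dBFS ≤ -7 dBFS, so stage 2 doesn't engage; output -8.5 dBFS.

-8.5 dBFS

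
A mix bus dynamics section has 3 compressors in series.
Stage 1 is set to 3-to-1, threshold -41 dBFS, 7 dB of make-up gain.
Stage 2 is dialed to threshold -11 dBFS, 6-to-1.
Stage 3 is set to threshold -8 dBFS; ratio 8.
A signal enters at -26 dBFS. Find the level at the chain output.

Stage 1: overshoot 15 dB → 15/3 = 5 dB → -36 dBFS; +7 dB make-up → -29 dBFS.
Stage 2: below threshold (-29 ≤ -11); passes unchanged; output -29 dBFS.
Stage 3: -29 dBFS is at or below the -8 dBFS threshold — no compression; output -29 dBFS.

-29 dBFS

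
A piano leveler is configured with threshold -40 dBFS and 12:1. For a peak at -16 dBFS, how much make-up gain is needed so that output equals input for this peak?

22 dB

The peak compresses to -40 + 24/12 = -38 dBFS.
To reach -16 dBFS requires -16 − (-38) = 22 dB of make-up.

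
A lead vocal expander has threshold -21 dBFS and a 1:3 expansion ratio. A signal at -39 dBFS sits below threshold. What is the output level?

Undershoot = (-21) − (-39) = 18 dB.
At 1:3, that expands to 54 dB under threshold.
Output = -21 − 54 = -75 dBFS.

-75 dBFS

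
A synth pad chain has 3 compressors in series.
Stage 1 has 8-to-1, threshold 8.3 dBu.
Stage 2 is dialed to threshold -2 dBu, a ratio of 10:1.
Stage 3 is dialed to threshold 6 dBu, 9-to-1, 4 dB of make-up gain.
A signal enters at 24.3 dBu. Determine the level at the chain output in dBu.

3.23 dBu

Stage 1: overshoot 16 dB → 16/8 = 2 dB → 10.3 dBu.
Stage 2: overshoot 12.3 dB → 12.3/10 = 1.23 dB → -0.77 dBu.
Stage 3: below threshold (-0.77 ≤ 6); passes unchanged; make-up brings it to 3.23 dBu.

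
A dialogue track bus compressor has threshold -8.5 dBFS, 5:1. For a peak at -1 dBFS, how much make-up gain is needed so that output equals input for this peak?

The peak compresses to -8.5 + 7.5/5 = -7 dBFS.
To reach -1 dBFS requires -1 − (-7) = 6 dB of make-up.

6 dB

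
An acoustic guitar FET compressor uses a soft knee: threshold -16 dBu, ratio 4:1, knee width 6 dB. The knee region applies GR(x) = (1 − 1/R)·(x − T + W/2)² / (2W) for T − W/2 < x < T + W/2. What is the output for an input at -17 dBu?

x − T + W/2 = -17 − (-16) + 3 = 2.
GR = (1 − 1/4) × 2² / 12 = 0.75 × 4 / 12 = 0.25 dB.
Output = -17 − 0.25 = -17.25 dBu.

-17.25 dBu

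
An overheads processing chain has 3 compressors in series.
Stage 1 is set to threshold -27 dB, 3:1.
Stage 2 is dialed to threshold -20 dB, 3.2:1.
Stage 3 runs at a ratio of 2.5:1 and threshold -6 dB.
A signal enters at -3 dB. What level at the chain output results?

Stage 1: overshoot 24 dB → 24/3 = 8 dB → -19 dB.
Stage 2: -19 dB is 1 dB over -20 dB; at 3.2:1 that becomes 0.3125 dB over, giving -19.6875 dB.
Stage 3: below threshold (-19.6875 ≤ -6); passes unchanged; output -19.6875 dB.

-19.6875 dB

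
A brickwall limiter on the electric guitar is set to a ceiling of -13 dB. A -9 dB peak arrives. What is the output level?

A brickwall limiter is an ∞:1 compressor: any input above the ceiling is clamped to -13 dB.

-13 dB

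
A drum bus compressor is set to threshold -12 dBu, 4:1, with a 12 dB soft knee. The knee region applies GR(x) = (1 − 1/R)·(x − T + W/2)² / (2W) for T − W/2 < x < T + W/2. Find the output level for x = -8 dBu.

x − T + W/2 = -8 − (-12) + 6 = 10.
GR = (1 − 1/4) × 10² / 24 = 0.75 × 100 / 24 = 3.125 dB.
Output = -8 − 3.125 = -11.125 dBu.

-11.125 dBu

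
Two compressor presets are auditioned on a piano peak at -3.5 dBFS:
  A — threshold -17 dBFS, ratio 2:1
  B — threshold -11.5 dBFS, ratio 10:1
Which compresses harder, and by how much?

A: overshoot 13.5 dB → output overshoot 6.75 dB → GR 6.75 dB.
B: overshoot 8 dB → output overshoot 0.8 dB → GR 7.2 dB.
B applies 0.45 dB more gain reduction.

B, by 0.45 dB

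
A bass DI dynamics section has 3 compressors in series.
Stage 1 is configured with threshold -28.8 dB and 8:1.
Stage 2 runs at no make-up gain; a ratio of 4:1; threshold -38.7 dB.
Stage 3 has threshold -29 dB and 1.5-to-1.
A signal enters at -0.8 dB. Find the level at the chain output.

-35.35 dB

Stage 1: overshoot 28 dB → 28/8 = 3.5 dB → -25.3 dB.
Stage 2: overshoot 13.4 dB → 13.4/4 = 3.35 dB → -35.35 dB.
Stage 3: -35.35 dB ≤ -29 dB, so stage 3 doesn't engage; output -35.35 dB.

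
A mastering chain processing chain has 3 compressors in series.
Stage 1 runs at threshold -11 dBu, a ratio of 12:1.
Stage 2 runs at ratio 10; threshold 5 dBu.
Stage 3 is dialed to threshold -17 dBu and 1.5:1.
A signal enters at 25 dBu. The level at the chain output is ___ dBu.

Stage 1: 25 dBu is 36 dB over -11 dBu; at 12:1 that becomes 3 dB over, giving -8 dBu.
Stage 2: -8 dBu ≤ 5 dBu, so stage 2 doesn't engage; output -8 dBu.
Stage 3: -8 dBu is 9 dB over -17 dBu; at 1.5:1 that becomes 6 dB over, giving -11 dBu.

-11 dBu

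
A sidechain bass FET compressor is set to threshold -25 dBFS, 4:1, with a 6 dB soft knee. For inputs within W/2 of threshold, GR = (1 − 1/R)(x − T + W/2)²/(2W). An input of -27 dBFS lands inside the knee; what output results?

x − T + W/2 = -27 − (-25) + 3 = 1.
GR = (1 − 1/4) × 1² / 12 = 0.75 × 1 / 12 = 0.0625 dB.
Output = -27 − 0.0625 = -27.0625 dBFS.

-27.0625 dBFS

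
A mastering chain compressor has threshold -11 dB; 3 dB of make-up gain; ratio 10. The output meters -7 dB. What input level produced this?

-1 dB

Before make-up, the level was -7 − 3 = -10 dB.
The compressed level sits -10 − (-11) = 1 dB over threshold.
Before 10:1 compression the overshoot was 1 × 10 = 10 dB, so input = -11 + 10 = -1 dB.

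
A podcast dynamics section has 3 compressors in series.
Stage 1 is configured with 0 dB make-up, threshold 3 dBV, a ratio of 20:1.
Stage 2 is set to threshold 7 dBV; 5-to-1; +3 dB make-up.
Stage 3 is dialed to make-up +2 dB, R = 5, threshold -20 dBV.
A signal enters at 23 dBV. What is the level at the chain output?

-12.6 dBV

Stage 1: overshoot 20 dB → 20/20 = 1 dB → 4 dBV.
Stage 2: 4 dBV is at or below the 7 dBV threshold — no compression; make-up brings it to 7 dBV.
Stage 3: 27 dB above -20 dBV, reduced 5:1 to 5.4 dB above → -14.6 dBV; +2 dB make-up → -12.6 dBV.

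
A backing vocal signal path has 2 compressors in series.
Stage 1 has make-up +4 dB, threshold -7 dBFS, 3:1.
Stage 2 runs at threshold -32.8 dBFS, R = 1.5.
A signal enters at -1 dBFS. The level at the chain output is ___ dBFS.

-11.6 dBFS

Stage 1: 6 dB above -7 dBFS, reduced 3:1 to 2 dB above → -5 dBFS; +4 dB make-up → -1 dBFS.
Stage 2: 31.8 dB above -32.8 dBFS, reduced 1.5:1 to 21.2 dB above → -11.6 dBFS.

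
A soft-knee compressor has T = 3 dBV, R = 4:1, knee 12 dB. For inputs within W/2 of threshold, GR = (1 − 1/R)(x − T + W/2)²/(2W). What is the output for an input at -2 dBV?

-2.03125 dBV

x − T + W/2 = -2 − 3 + 6 = 1.
GR = (1 − 1/4) × 1² / 24 = 0.75 × 1 / 24 = 0.03125 dB.
Output = -2 − 0.03125 = -2.03125 dBV.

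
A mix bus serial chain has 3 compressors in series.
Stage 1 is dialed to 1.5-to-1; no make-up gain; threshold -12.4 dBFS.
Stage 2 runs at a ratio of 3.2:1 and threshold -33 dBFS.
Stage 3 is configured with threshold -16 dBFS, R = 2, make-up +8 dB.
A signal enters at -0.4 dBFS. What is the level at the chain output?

Stage 1: 12 dB above -12.4 dBFS, reduced 1.5:1 to 8 dB above → -4.4 dBFS.
Stage 2: overshoot 28.6 dB → 28.6/3.2 = 8.9375 dB → -24.0625 dBFS.
Stage 3: -24.0625 dBFS ≤ -16 dBFS, so stage 3 doesn't engage; make-up brings it to -16.0625 dBFS.

-16.0625 dBFS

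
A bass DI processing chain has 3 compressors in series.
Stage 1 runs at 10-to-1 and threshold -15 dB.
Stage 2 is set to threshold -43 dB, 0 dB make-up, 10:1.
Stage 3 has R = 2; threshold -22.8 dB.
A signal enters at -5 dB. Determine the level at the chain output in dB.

Stage 1: 10 dB above -15 dB, reduced 10:1 to 1 dB above → -14 dB.
Stage 2: 29 dB above -43 dB, reduced 10:1 to 2.9 dB above → -40.1 dB.
Stage 3: below threshold (-40.1 ≤ -22.8); passes unchanged; output -40.1 dB.

-40.1 dB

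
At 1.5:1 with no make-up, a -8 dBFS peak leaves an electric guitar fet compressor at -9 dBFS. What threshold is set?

-11 dBFS

Input is 3 dB above T (since output overshoot × R = input overshoot: (-9 − T)·1.5 = -8 − T gives T = -11 dBFS).
Check: -11 + (-8 − (-11))/1.5 = -11 + 2 = -9 dBFS. ✓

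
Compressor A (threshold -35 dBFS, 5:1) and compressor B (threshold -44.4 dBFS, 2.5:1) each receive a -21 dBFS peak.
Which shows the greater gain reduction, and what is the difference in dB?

B, by 2.84 dB

A: 14 dB over, compressed to 2.8 dB over, so 11.2 dB of GR.
B: 23.4 dB over, compressed to 9.36 dB over, so 14.04 dB of GR.
B reduces 2.84 dB more.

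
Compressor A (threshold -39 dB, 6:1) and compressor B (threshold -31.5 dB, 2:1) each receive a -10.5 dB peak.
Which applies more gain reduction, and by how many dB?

A, by 13.25 dB

A: 28.5 dB over, compressed to 4.75 dB over, so 23.75 dB of GR.
B: 21 dB over, compressed to 10.5 dB over, so 10.5 dB of GR.
A applies 13.25 dB more gain reduction.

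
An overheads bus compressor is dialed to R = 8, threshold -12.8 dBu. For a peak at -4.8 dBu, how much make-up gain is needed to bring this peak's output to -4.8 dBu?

7 dB

Overshoot 8 dB → 8/8 = 1 dB after compression, so the compressed level is -12.8 + 1 = -11.8 dBu.
Make-up = target − compressed = -4.8 − (-11.8) = 7 dB.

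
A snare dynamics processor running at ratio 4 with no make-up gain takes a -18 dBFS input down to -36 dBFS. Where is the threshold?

Input is 24 dB above T (since output overshoot × R = input overshoot: (-36 − T)·4 = -18 − T gives T = -42 dBFS).
Check: -42 + (-18 − (-42))/4 = -42 + 6 = -36 dBFS. ✓

-42 dBFS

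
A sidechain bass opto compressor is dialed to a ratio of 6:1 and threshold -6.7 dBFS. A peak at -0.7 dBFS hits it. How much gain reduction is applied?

5 dB

Overshoot = -0.7 − (-6.7) = 6 dB.
After 6:1 compression the overshoot becomes 6/6 = 1 dB.
So the signal is attenuated by 6 − 1 = 5 dB.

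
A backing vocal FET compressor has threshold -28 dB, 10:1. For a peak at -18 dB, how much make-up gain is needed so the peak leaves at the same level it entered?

Without make-up, output = threshold + overshoot/10 = -28 + 1 = -27 dB.
Gap to target: 9 dB.

9 dB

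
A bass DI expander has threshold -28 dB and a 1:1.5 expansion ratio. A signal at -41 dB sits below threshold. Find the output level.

-47.5 dB

Undershoot = (-28) − (-41) = 13 dB.
At 1:1.5, that expands to 19.5 dB under threshold.
Output = -28 − 19.5 = -47.5 dB.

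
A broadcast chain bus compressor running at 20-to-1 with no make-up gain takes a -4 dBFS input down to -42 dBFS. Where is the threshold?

-44 dBFS

Input is 40 dB above T (since output overshoot × R = input overshoot: (-42 − T)·20 = -4 − T gives T = -44 dBFS).
Check: -44 + (-4 − (-44))/20 = -44 + 2 = -42 dBFS. ✓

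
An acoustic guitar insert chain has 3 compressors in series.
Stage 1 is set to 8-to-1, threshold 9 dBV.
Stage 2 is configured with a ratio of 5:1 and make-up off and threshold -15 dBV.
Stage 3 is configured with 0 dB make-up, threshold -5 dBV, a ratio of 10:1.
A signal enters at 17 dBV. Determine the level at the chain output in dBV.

Stage 1: 8 dB above 9 dBV, reduced 8:1 to 1 dB above → 10 dBV.
Stage 2: 10 dBV is 25 dB over -15 dBV; at 5:1 that becomes 5 dB over, giving -10 dBV.
Stage 3: below threshold (-10 ≤ -5); passes unchanged; output -10 dBV.

-10 dBV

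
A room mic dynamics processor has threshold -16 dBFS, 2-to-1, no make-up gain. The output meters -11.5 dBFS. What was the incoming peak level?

-7 dBFS

Post-compression overshoot = -11.5 − (-16) = 4.5 dB.
Before 2:1 compression the overshoot was 4.5 × 2 = 9 dB, so input = -16 + 9 = -7 dBFS.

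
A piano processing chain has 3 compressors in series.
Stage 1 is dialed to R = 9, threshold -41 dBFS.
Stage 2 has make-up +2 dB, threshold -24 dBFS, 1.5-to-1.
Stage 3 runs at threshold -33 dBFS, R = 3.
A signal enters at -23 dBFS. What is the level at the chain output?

-37 dBFS

Stage 1: -23 dBFS is 18 dB over -41 dBFS; at 9:1 that becomes 2 dB over, giving -39 dBFS.
Stage 2: -39 dBFS is at or below the -24 dBFS threshold — no compression; make-up brings it to -37 dBFS.
Stage 3: -37 dBFS ≤ -33 dBFS, so stage 3 doesn't engage; output -37 dBFS.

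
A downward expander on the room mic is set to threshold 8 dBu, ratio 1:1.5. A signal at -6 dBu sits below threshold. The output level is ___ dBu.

-13 dBu

Below threshold, a 1:1.5 expander applies gain = (1.5−1)×(T − x) of attenuation.
(1.5−1) × 14 = 7 dB, so output = -6 − 7 = -13 dBu.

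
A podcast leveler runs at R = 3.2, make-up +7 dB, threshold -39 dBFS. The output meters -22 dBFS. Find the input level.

-7 dBFS

Before make-up, the level was -22 − 7 = -29 dBFS.
The compressed level sits -29 − (-39) = 10 dB over threshold.
Input overshoot = R × output overshoot = 32 dB → input = -39 + 32 = -7 dBFS.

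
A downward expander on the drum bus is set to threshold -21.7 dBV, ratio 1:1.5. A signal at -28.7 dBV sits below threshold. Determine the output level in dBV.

-32.2 dBV

The input is 7 dB below the -21.7 dBV threshold.
A 1:1.5 expander multiplies undershoot by 1.5: 7 × 1.5 = 10.5 dB below threshold.
Output = -21.7 − 10.5 = -32.2 dBV.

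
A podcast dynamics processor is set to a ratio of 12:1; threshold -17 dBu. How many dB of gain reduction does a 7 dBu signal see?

22 dB

The signal is 24 dB above threshold.
A 12:1 ratio leaves 2 dB of that excess.
Gain reduction = 24 − 2 = 22 dB.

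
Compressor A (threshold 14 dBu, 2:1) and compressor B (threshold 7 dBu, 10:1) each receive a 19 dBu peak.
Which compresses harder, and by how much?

A: 5 dB over, compressed to 2.5 dB over, so 2.5 dB of GR.
B: 12 dB over, compressed to 1.2 dB over, so 10.8 dB of GR.
B reduces 8.3 dB more.

B, by 8.3 dB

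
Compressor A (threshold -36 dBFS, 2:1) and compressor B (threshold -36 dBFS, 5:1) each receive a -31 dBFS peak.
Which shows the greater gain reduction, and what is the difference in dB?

B, by 1.5 dB

A: 5 dB over, compressed to 2.5 dB over, so 2.5 dB of GR.
B: 5 dB over, compressed to 1 dB over, so 4 dB of GR.
Difference: 1.5 dB in favour of B.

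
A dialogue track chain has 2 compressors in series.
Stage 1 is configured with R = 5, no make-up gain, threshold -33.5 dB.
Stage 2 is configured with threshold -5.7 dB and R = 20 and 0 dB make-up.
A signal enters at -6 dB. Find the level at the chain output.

Stage 1: 27.5 dB above -33.5 dB, reduced 5:1 to 5.5 dB above → -28 dB.
Stage 2: below threshold (-28 ≤ -5.7); passes unchanged; output -28 dB.

-28 dB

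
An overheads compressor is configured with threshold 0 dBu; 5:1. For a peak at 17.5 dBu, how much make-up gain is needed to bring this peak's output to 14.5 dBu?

11 dB

Without make-up, output = threshold + overshoot/5 = 0 + 3.5 = 3.5 dBu.
Gap to target: 11 dB.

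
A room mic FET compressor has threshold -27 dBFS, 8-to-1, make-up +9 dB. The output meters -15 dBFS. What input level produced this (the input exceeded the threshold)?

-3 dBFS

Before make-up, the level was -15 − 9 = -24 dBFS.
That's 3 dB above the -27 dBFS threshold.
Undo the ratio: input overshoot = 3 × 8 = 24 dB, giving input = -3 dBFS.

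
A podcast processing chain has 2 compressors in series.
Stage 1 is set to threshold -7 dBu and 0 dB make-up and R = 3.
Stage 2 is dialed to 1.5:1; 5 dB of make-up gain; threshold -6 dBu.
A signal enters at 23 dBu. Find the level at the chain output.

5 dBu

Stage 1: 23 dBu is 30 dB over -7 dBu; at 3:1 that becomes 10 dB over, giving 3 dBu.
Stage 2: 3 dBu is 9 dB over -6 dBu; at 1.5:1 that becomes 6 dB over, giving 0 dBu; +5 dB make-up → 5 dBu.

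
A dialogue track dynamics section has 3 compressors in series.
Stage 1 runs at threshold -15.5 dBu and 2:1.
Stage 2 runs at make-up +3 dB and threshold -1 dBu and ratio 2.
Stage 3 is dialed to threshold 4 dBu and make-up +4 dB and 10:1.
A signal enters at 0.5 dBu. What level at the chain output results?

-0.5 dBu

Stage 1: overshoot 16 dB → 16/2 = 8 dB → -7.5 dBu.
Stage 2: -7.5 dBu ≤ -1 dBu, so stage 2 doesn't engage; make-up brings it to -4.5 dBu.
Stage 3: below threshold (-4.5 ≤ 4); passes unchanged; make-up brings it to -0.5 dBu.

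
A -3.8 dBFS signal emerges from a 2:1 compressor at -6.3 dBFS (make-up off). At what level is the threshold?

Let T be the threshold. Output overshoot = (input overshoot)/R, so -6.3 − T = (-3.8 − T)/2.
2·(-6.3 − T) = -3.8 − T → 1·T = -12.6 − (-3.8) = -8.8.
T = -8.8/1 = -8.8 dBFS.

-8.8 dBFS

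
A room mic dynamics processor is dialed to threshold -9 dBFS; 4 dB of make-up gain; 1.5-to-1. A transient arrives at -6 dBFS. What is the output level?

Overshoot: -6 − (-9) = 3 dB.
At 1.5:1 the overshoot is divided by 1.5, leaving 2 dB above threshold.
So the level is -9 + 2 = -7 dBFS; make-up adds 4 dB, giving -3 dBFS.

-3 dBFS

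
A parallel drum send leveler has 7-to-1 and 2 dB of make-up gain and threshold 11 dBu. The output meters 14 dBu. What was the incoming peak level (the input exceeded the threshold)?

18 dBu

Remove make-up: 14 − 2 = 12 dBu.
That's 1 dB above the 11 dBu threshold.
Undo the ratio: input overshoot = 1 × 7 = 7 dB, giving input = 18 dBu.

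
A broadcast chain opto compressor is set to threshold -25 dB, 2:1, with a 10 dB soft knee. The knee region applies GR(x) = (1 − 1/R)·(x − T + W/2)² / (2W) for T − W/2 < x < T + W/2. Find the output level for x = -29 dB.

-29.025 dB

x − T + W/2 = -29 − (-25) + 5 = 1.
GR = (1 − 1/2) × 1² / 20 = 0.5 × 1 / 20 = 0.025 dB.
Output = -29 − 0.025 = -29.025 dB.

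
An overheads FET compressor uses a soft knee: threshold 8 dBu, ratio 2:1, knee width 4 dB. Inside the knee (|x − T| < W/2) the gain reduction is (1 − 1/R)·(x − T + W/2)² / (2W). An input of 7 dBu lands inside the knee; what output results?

x − T + W/2 = 7 − 8 + 2 = 1.
GR = (1 − 1/2) × 1² / 8 = 0.5 × 1 / 8 = 0.0625 dB.
Output = 7 − 0.0625 = 6.9375 dBu.

6.9375 dBu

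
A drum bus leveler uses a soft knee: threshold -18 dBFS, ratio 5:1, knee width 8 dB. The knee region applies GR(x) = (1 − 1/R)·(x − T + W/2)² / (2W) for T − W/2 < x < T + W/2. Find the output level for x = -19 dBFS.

x − T + W/2 = -19 − (-18) + 4 = 3.
GR = (1 − 1/5) × 3² / 16 = 0.8 × 9 / 16 = 0.45 dB.
Output = -19 − 0.45 = -19.45 dBFS.

-19.45 dBFS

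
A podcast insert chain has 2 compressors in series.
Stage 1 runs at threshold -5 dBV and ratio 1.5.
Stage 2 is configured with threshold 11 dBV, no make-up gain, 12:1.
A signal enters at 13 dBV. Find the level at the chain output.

Stage 1: 18 dB above -5 dBV, reduced 1.5:1 to 12 dB above → 7 dBV.
Stage 2: 7 dBV ≤ 11 dBV, so stage 2 doesn't engage; output 7 dBV.

7 dBV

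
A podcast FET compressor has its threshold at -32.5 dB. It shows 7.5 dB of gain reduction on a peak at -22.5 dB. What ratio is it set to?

Input overshoot = -22.5 − (-32.5) = 10 dB.
Output overshoot = 10 − 7.5 = 2.5 dB.
Ratio = input overshoot / output overshoot = 10 / 2.5 = 4.

4:1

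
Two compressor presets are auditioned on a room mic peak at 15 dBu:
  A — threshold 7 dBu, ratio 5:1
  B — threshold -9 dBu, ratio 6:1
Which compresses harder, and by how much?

A: GR = 8 − 8/5 = 6.4 dB.
B: GR = 24 − 24/6 = 20 dB.
B reduces 13.6 dB more.

B, by 13.6 dB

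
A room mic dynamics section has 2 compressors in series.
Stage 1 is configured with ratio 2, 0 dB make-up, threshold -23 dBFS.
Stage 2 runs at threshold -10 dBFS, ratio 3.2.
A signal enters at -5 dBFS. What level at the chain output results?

Stage 1: overshoot 18 dB → 18/2 = 9 dB → -14 dBFS.
Stage 2: below threshold (-14 ≤ -10); passes unchanged; output -14 dBFS.

-14 dBFS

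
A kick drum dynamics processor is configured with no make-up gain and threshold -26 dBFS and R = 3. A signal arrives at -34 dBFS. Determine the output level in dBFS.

-34 dBFS is 8 dB below the -26 dBFS threshold, so no gain reduction is applied.
Output = input = -34 dBFS.

-34 dBFS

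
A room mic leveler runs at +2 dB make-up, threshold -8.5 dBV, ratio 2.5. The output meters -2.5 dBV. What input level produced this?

Stripping the +2 dB make-up gives -4.5 dBV at the gain stage.
That's 4 dB above the -8.5 dBV threshold.
Input overshoot = R × output overshoot = 10 dB → input = -8.5 + 10 = 1.5 dBV.

1.5 dBV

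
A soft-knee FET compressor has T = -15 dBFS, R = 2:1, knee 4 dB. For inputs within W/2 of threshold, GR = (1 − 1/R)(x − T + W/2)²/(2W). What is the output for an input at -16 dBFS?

-16.0625 dBFS

x − T + W/2 = -16 − (-15) + 2 = 1.
GR = (1 − 1/2) × 1² / 8 = 0.5 × 1 / 8 = 0.0625 dB.
Output = -16 − 0.0625 = -16.0625 dBFS.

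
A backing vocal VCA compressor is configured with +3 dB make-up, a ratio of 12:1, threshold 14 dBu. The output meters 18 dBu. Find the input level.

26 dBu

Remove make-up: 18 − 3 = 15 dBu.
The compressed level sits 15 − 14 = 1 dB over threshold.
Undo the ratio: input overshoot = 1 × 12 = 12 dB, giving input = 26 dBu.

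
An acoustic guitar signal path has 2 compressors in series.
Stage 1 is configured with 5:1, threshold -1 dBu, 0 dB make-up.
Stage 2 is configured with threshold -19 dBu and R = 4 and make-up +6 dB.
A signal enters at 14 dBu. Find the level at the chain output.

Stage 1: 14 dBu is 15 dB over -1 dBu; at 5:1 that becomes 3 dB over, giving 2 dBu.
Stage 2: 2 dBu is 21 dB over -19 dBu; at 4:1 that becomes 5.25 dB over, giving -13.75 dBu; +6 dB make-up → -7.75 dBu.

-7.75 dBu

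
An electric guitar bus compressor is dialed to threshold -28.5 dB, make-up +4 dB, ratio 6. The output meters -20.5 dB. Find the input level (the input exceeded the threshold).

-4.5 dB

Stripping the +4 dB make-up gives -24.5 dB at the gain stage.
That's 4 dB above the -28.5 dB threshold.
Before 6:1 compression the overshoot was 4 × 6 = 24 dB, so input = -28.5 + 24 = -4.5 dB.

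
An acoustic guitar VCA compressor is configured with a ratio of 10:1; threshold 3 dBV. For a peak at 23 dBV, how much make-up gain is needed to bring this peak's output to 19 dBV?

14 dB

Overshoot 20 dB → 20/10 = 2 dB after compression, so the compressed level is 3 + 2 = 5 dBV.
Make-up = target − compressed = 19 − 5 = 14 dB.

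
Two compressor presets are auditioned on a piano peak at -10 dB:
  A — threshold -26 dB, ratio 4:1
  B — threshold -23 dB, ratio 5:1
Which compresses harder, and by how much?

A, by 1.6 dB

A: overshoot 16 dB → output overshoot 4 dB → GR 12 dB.
B: overshoot 13 dB → output overshoot 2.6 dB → GR 10.4 dB.
A reduces 1.6 dB more.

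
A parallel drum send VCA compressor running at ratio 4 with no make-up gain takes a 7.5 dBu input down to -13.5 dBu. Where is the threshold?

-20.5 dBu

Let T be the threshold. Output overshoot = (input overshoot)/R, so -13.5 − T = (7.5 − T)/4.
4·(-13.5 − T) = 7.5 − T → 3·T = -54 − 7.5 = -61.5.
T = -61.5/3 = -20.5 dBu.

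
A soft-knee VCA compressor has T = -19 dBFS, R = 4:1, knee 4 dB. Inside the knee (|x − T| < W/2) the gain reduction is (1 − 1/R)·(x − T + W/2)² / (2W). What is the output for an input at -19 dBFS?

x − T + W/2 = -19 − (-19) + 2 = 2.
GR = (1 − 1/4) × 2² / 8 = 0.75 × 4 / 8 = 0.375 dB.
Output = -19 − 0.375 = -19.375 dBFS.

-19.375 dBFS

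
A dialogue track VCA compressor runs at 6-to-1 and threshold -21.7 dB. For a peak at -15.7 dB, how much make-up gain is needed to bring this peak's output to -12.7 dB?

Without make-up, output = threshold + overshoot/6 = -21.7 + 1 = -20.7 dB.
Gap to target: 8 dB.

8 dB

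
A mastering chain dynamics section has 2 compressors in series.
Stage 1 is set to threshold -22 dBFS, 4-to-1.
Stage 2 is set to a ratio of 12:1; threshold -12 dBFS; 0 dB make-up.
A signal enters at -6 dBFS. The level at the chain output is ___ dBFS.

-18 dBFS

Stage 1: overshoot 16 dB → 16/4 = 4 dB → -18 dBFS.
Stage 2: -18 dBFS is at or below the -12 dBFS threshold — no compression; output -18 dBFS.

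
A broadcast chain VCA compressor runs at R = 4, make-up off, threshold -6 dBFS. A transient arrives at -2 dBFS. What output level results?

-5 dBFS

The input is 4 dB above the -6 dBFS threshold.
At 4:1 the overshoot is divided by 4, leaving 1 dB above threshold.
That puts the output at -5 dBFS.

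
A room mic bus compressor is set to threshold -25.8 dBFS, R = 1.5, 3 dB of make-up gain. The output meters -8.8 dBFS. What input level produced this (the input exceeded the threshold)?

Remove make-up: -8.8 − 3 = -11.8 dBFS.
Post-compression overshoot = -11.8 − (-25.8) = 14 dB.
Before 1.5:1 compression the overshoot was 14 × 1.5 = 21 dB, so input = -25.8 + 21 = -4.8 dBFS.

-4.8 dBFS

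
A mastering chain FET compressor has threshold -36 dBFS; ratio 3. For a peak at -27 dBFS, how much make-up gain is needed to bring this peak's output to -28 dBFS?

The peak compresses to -36 + 9/3 = -33 dBFS.
To reach -28 dBFS requires -28 − (-33) = 5 dB of make-up.

5 dB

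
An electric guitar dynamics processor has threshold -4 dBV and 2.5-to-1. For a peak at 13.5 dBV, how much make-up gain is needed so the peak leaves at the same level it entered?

Overshoot 17.5 dB → 17.5/2.5 = 7 dB after compression, so the compressed level is -4 + 7 = 3 dBV.
Make-up = target − compressed = 13.5 − 3 = 10.5 dB.

10.5 dB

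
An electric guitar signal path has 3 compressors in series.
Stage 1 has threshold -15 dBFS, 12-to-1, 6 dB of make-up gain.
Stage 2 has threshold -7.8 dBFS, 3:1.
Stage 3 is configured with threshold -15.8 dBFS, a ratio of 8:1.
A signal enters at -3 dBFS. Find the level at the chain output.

Stage 1: -3 dBFS is 12 dB over -15 dBFS; at 12:1 that becomes 1 dB over, giving -14 dBFS; +6 dB make-up → -8 dBFS.
Stage 2: -8 dBFS ≤ -7.8 dBFS, so stage 2 doesn't engage; output -8 dBFS.
Stage 3: 7.8 dB above -15.8 dBFS, reduced 8:1 to 0.975 dB above → -14.825 dBFS.

-14.825 dBFS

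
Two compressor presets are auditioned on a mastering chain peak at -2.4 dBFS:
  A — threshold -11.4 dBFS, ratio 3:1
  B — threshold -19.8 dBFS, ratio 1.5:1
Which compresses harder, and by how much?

A, by 0.2 dB

A: overshoot 9 dB → output overshoot 3 dB → GR 6 dB.
B: overshoot 17.4 dB → output overshoot 11.6 dB → GR 5.8 dB.
A reduces 0.2 dB more.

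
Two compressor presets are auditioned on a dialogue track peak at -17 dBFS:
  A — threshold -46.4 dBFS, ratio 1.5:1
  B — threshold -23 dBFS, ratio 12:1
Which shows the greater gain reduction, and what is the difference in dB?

A: overshoot 29.4 dB → output overshoot 19.6 dB → GR 9.8 dB.
B: overshoot 6 dB → output overshoot 0.5 dB → GR 5.5 dB.
A reduces 4.3 dB more.

A, by 4.3 dB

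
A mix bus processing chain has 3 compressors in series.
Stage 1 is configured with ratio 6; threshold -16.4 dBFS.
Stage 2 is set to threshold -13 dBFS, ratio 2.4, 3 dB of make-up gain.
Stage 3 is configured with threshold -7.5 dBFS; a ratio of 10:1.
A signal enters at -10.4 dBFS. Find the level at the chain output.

-12.4 dBFS

Stage 1: -10.4 dBFS is 6 dB over -16.4 dBFS; at 6:1 that becomes 1 dB over, giving -15.4 dBFS.
Stage 2: -15.4 dBFS is at or below the -13 dBFS threshold — no compression; make-up brings it to -12.4 dBFS.
Stage 3: -12.4 dBFS is at or below the -7.5 dBFS threshold — no compression; output -12.4 dBFS.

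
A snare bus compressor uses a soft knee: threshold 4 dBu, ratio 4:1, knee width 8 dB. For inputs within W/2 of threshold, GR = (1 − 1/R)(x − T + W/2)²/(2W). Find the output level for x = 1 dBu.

0.953125 dBu

x − T + W/2 = 1 − 4 + 4 = 1.
GR = (1 − 1/4) × 1² / 16 = 0.75 × 1 / 16 = 0.046875 dB.
Output = 1 − 0.046875 = 0.953125 dBu.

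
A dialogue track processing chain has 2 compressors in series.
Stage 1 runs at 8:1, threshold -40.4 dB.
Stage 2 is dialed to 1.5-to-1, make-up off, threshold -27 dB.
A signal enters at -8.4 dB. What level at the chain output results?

-36.4 dB

Stage 1: -8.4 dB is 32 dB over -40.4 dB; at 8:1 that becomes 4 dB over, giving -36.4 dB.
Stage 2: below threshold (-36.4 ≤ -27); passes unchanged; output -36.4 dB.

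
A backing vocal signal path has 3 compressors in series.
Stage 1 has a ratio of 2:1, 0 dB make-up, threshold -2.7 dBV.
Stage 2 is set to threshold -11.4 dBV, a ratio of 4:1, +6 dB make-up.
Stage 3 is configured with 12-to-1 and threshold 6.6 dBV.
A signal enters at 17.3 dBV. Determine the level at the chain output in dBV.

Stage 1: 20 dB above -2.7 dBV, reduced 2:1 to 10 dB above → 7.3 dBV.
Stage 2: overshoot 18.7 dB → 18.7/4 = 4.675 dB → -6.725 dBV; +6 dB make-up → -0.725 dBV.
Stage 3: below threshold (-0.725 ≤ 6.6); passes unchanged; output -0.725 dBV.

-0.725 dBV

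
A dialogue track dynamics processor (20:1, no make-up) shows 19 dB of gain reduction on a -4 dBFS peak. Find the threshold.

-24 dBFS

Input is 20 dB above T (since output overshoot × R = input overshoot: (-23 − T)·20 = -4 − T gives T = -24 dBFS).
Check: -24 + (-4 − (-24))/20 = -24 + 1 = -23 dBFS. ✓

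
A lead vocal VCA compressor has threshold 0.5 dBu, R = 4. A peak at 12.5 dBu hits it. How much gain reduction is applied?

Overshoot = 12.5 − 0.5 = 12 dB.
A 4:1 ratio leaves 3 dB of that excess.
GR = overshoot in − overshoot out = 12 − 3 = 9 dB.

9 dB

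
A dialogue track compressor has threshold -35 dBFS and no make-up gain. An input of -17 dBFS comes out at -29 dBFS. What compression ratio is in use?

Input overshoot = -17 − (-35) = 18 dB; output overshoot = -29 − (-35) = 6 dB.
Ratio = 18 / 6 = 3.

3:1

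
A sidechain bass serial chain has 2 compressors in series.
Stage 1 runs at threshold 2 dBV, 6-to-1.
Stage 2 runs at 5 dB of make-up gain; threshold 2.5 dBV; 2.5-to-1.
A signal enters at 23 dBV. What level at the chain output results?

Stage 1: overshoot 21 dB → 21/6 = 3.5 dB → 5.5 dBV.
Stage 2: 5.5 dBV is 3 dB over 2.5 dBV; at 2.5:1 that becomes 1.2 dB over, giving 3.7 dBV; +5 dB make-up → 8.7 dBV.

8.7 dBV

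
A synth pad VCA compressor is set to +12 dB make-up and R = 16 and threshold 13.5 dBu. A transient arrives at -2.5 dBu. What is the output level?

-2.5 dBu is 16 dB below the 13.5 dBu threshold, so no gain reduction is applied.
Make-up gain adds 12 dB: -2.5 + 12 = 9.5 dBu.

9.5 dBu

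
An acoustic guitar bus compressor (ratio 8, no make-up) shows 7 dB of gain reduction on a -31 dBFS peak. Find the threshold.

-39 dBFS

Let T be the threshold. Output overshoot = (input overshoot)/R, so -38 − T = (-31 − T)/8.
8·(-38 − T) = -31 − T → 7·T = -304 − (-31) = -273.
T = -273/7 = -39 dBFS.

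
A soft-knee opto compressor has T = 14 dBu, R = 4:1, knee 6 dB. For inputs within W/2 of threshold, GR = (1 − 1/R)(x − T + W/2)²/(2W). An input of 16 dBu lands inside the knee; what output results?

x − T + W/2 = 16 − 14 + 3 = 5.
GR = (1 − 1/4) × 5² / 12 = 0.75 × 25 / 12 = 1.5625 dB.
Output = 16 − 1.5625 = 14.4375 dBu.

14.4375 dBu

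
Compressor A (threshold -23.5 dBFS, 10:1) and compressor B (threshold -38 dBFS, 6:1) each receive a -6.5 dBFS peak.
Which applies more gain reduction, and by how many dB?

B, by 10.95 dB

A: overshoot 17 dB → output overshoot 1.7 dB → GR 15.3 dB.
B: overshoot 31.5 dB → output overshoot 5.25 dB → GR 26.25 dB.
Difference: 10.95 dB in favour of B.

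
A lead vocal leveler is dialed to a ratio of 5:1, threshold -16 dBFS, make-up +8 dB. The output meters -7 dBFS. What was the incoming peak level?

Before make-up, the level was -7 − 8 = -15 dBFS.
That's 1 dB above the -16 dBFS threshold.
Input overshoot = R × output overshoot = 5 dB → input = -16 + 5 = -11 dBFS.

-11 dBFS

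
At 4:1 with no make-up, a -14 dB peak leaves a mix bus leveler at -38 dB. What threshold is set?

-46 dB

Gain reduction = -14 − (-38) = 24 dB; output overshoot = GR / (R − 1) = 24 / 3 = 8 dB.
Threshold = output − output overshoot = -38 − 8 = -46 dB.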